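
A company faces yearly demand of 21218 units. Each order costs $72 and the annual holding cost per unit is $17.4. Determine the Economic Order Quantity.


Formula: EOQ = sqrt(2 * D * S / H)
Numerator: 2 * 21218 * 72 = 3055392
2DS/H = 3055392 / 17.4 = 175597.2
EOQ = sqrt(175597.2) = 419.0 units

419.0 units


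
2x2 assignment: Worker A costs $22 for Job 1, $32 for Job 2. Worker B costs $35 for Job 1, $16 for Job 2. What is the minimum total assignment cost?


Option 1: A->1 + B->2 = $22 + $16 = $38
Option 2: A->2 + B->1 = $32 + $35 = $67
Min cost = min($38, $67) = $38

$38


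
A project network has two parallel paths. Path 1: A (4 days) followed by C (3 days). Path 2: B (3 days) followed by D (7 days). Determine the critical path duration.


Path 1 = 4 + 3 = 7 days
Path 2 = 3 + 7 = 10 days
Duration = max(7, 10) = 10 days

10 days


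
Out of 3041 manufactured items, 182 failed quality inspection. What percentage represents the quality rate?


Formula: Quality Rate = Good Pieces / Total Pieces * 100
Good pieces = 3041 - 182 = 2859
QR = 2859 / 3041 * 100 = 94.0%

94.0%


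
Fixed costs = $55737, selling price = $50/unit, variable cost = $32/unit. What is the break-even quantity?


Formula: BEQ = Fixed Costs / (Price - Variable Cost)
Contribution margin = $50 - $32 = $18/unit
BEQ = ceil($55737 / $18/unit) = ceil(3096.5) = 3097 units

3097 units


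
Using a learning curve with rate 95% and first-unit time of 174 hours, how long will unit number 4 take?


Formula: T_n = T_1 * (learning_rate)^(log2(n)) where learning_rate = rate/100
Doublings = log2(4) = 2
T_n = 174 * 0.95^2
T_n = 174 * 0.9025 = 157.0 hours

157.0 hours


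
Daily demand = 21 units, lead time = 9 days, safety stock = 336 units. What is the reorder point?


Formula: ROP = (Daily Demand * Lead Time) + Safety Stock
Demand during lead time = 21 * 9 = 189 units
ROP = 189 + 336 = 525 units

525 units


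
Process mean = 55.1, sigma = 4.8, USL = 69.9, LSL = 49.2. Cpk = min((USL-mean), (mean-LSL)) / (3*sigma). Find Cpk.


Cpu = (69.9 - 55.1) / (3 * 4.8) = 1.03
Cpl = (55.1 - 49.2) / (3 * 4.8) = 0.41
Cpk = min(1.03, 0.41) = 0.41

0.41


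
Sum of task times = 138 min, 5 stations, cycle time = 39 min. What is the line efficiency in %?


Formula: Efficiency = Sum of Task Times / (N_stations * CT) * 100
Total station capacity = 5 stations * 39 min = 195 min
Efficiency = 138 / 195 * 100 = 70.8%

70.8%


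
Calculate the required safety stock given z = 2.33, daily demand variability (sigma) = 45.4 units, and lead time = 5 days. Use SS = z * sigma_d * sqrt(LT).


Formula: SS = z * sigma_d * sqrt(LT)
sqrt(LT) = sqrt(5) = 2.2361
SS = 2.33 * 45.4 * 2.2361
SS = 236.5 units

236.5 units


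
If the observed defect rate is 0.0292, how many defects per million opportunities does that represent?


DPMO = defect_rate * 1000000 = 0.0292 * 1000000

29200


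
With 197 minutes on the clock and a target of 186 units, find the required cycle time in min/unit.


Formula: CT = Available Time / Number of Units
CT = 197 min / 186 units
CT = 1.06 min/unit

1.06 min/unit


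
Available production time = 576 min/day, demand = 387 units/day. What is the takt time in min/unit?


Formula: Takt Time = Available Production Time / Customer Demand
Takt = 576 min/day / 387 units/day
Takt = 1.49 min/unit

1.49 min/unit


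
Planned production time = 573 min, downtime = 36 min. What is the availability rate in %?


Formula: Availability = (Planned Time - Downtime) / Planned Time * 100
Uptime = 573 - 36 = 537 min
Availability = 537 / 573 * 100 = 93.7%

93.7%


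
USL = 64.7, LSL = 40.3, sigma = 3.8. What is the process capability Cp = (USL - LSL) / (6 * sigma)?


Cp = (64.7 - 40.3) / (6 * 3.8)

1.07


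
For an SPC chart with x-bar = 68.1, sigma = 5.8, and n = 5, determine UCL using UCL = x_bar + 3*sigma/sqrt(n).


UCL = 68.1 + 3 * 5.8 / sqrt(5)

75.88


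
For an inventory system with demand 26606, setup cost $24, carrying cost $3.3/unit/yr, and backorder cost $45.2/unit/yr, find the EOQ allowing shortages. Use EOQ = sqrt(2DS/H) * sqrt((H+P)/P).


Formula: EOQ* = sqrt(2DS/H) * sqrt((H+P)/P)
Base EOQ = sqrt(2*26606*24/3.3) = 622.09 units
Correction = sqrt((3.3+45.2)/45.2) = 1.03586
EOQ* = 622.09 * 1.03586 = 644.4 units

644.4 units


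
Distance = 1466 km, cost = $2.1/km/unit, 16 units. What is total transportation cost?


TC = dist * cost * units = 1466 * 2.1 * 16 = $49257.60

$49257.60


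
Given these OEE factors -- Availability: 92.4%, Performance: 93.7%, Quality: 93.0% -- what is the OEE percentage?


Formula: OEE = Availability * Performance * Quality / 10000
A * P = 92.4% * 93.7% / 100 = 86.58%
OEE = 86.58% * 93.0% / 100 = 80.5%

80.5%


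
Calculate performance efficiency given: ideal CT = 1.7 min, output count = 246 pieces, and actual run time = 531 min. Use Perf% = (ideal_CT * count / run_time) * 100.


Formula: Performance = (Ideal CT * Total Count) / Run Time * 100
Ideal output time = 1.7 * 246 = 418.2 min
Performance = 418.2 / 531 * 100 = 78.8%

78.8%


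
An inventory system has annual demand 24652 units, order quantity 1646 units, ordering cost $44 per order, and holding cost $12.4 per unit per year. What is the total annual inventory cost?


TC = 24652/1646 * 44 + 1646/2 * 12.4

$10864.18


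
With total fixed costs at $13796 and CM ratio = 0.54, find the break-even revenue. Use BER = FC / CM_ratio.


Formula: BER = Fixed Costs / Contribution Margin Ratio
BER = $13796 / 0.54
BER = $25548.15 (to the nearest cent)

$25548.15


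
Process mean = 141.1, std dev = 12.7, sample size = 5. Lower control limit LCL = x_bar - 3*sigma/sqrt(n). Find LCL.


LCL = 141.1 - 3 * 12.7 / sqrt(5)

124.06


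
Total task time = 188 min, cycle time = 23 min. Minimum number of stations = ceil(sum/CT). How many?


Formula: N_min = ceil(Sum of Task Times / Cycle Time)
N_min = ceil(188 min / 23 min) = ceil(8.1739)
N_min = 9 stations

9


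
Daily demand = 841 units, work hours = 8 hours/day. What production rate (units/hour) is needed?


Formula: Production Rate = Daily Demand / Available Hours
Rate = 841 units/day / 8 hours/day
Rate = 105.1 units/hour

105.1 units/hour


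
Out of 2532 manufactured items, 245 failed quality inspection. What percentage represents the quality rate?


Formula: Quality Rate = Good Pieces / Total Pieces * 100
Good pieces = 2532 - 245 = 2287
QR = 2287 / 2532 * 100 = 90.3%

90.3%


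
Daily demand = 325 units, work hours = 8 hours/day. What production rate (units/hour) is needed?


Formula: Production Rate = Daily Demand / Available Hours
Rate = 325 units/day / 8 hours/day
Rate = 40.6 units/hour

40.6 units/hour


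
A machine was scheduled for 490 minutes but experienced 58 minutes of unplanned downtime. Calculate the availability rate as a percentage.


Formula: Availability = (Planned Time - Downtime) / Planned Time * 100
Uptime = 490 - 58 = 432 min
Availability = 432 / 490 * 100 = 88.2%

88.2%


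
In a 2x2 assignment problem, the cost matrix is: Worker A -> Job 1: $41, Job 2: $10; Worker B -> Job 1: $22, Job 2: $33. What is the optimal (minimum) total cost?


Option 1: A->1 + B->2 = $41 + $33 = $74
Option 2: A->2 + B->1 = $10 + $22 = $32
Min cost = min($74, $32) = $32

$32


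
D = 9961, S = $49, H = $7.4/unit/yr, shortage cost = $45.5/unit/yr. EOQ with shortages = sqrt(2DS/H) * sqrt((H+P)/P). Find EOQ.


Formula: EOQ* = sqrt(2DS/H) * sqrt((H+P)/P)
Base EOQ = sqrt(2*9961*49/7.4) = 363.2 units
Correction = sqrt((7.4+45.5)/45.5) = 1.07826
EOQ* = 363.2 * 1.07826 = 391.6 units

391.6 units


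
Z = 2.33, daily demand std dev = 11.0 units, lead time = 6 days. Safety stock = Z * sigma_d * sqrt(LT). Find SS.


Formula: SS = z * sigma_d * sqrt(LT)
sqrt(LT) = sqrt(6) = 2.4495
SS = 2.33 * 11.0 * 2.4495
SS = 62.8 units

62.8 units


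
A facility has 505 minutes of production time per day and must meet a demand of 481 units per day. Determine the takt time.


Formula: Takt Time = Available Production Time / Customer Demand
Takt = 505 min/day / 481 units/day
Takt = 1.05 min/unit

1.05 min/unit


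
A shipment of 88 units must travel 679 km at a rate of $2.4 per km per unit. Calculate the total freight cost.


TC = dist * cost * units = 679 * 2.4 * 88 = $143404.80

$143404.80


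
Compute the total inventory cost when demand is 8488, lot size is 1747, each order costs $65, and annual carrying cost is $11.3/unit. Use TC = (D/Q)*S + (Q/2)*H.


TC = 8488/1747 * 65 + 1747/2 * 11.3

$10186.36


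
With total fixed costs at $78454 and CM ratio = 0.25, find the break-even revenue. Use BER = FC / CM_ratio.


Formula: BER = Fixed Costs / Contribution Margin Ratio
BER = $78454 / 0.25
BER = $313816.00 (to the nearest cent)

$313816.00


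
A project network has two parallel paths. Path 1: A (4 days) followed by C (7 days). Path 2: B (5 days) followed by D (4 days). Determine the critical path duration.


Path 1 = 4 + 7 = 11 days
Path 2 = 5 + 4 = 9 days
Duration = max(11, 9) = 11 days

11 days


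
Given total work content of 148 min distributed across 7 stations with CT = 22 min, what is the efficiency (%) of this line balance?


Formula: Efficiency = Sum of Task Times / (N_stations * CT) * 100
Total station capacity = 7 stations * 22 min = 154 min
Efficiency = 148 / 154 * 100 = 96.1%

96.1%


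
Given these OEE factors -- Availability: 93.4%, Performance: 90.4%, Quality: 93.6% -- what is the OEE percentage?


Formula: OEE = Availability * Performance * Quality / 10000
A * P = 93.4% * 90.4% / 100 = 84.43%
OEE = 84.43% * 93.6% / 100 = 79.0%

79.0%


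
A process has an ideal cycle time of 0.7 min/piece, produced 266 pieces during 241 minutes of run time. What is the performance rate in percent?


Formula: Performance = (Ideal CT * Total Count) / Run Time * 100
Ideal output time = 0.7 * 266 = 186.2 min
Performance = 186.2 / 241 * 100 = 77.3%

77.3%


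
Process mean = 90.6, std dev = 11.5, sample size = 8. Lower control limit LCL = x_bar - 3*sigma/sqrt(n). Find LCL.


LCL = 90.6 - 3 * 11.5 / sqrt(8)

78.4


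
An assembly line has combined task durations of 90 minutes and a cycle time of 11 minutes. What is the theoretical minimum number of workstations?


Formula: N_min = ceil(Sum of Task Times / Cycle Time)
N_min = ceil(90 min / 11 min) = ceil(8.1818)
N_min = 9 stations

9


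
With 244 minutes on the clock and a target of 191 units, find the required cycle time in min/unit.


Formula: CT = Available Time / Number of Units
CT = 244 min / 191 units
CT = 1.28 min/unit

1.28 min/unit


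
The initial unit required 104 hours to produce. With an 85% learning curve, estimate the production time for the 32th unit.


Formula: T_n = T_1 * (learning_rate)^(log2(n)) where learning_rate = rate/100
Doublings = log2(32) = 5
T_n = 104 * 0.85^5
T_n = 104 * 0.4437 = 46.1 hours

46.1 hours


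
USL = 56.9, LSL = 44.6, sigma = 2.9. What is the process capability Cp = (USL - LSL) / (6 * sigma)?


Cp = (56.9 - 44.6) / (6 * 2.9)

0.71


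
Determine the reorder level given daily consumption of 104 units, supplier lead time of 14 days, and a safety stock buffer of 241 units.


Formula: ROP = (Daily Demand * Lead Time) + Safety Stock
Demand during lead time = 104 * 14 = 1456 units
ROP = 1456 + 241 = 1697 units

1697 units


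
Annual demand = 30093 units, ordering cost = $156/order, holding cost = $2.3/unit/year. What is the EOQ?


Formula: EOQ = sqrt(2 * D * S / H)
Numerator: 2 * 30093 * 156 = 9389016
2DS/H = 9389016 / 2.3 = 4082180.9
EOQ = sqrt(4082180.9) = 2020.4 units

2020.4 units


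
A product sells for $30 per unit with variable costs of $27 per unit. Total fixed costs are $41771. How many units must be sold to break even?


Formula: BEQ = Fixed Costs / (Price - Variable Cost)
Contribution margin = $30 - $27 = $3/unit
BEQ = ceil($41771 / $3/unit) = ceil(13923.67) = 13924 units

13924 units


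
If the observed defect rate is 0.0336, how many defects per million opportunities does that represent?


DPMO = defect_rate * 1000000 = 0.0336 * 1000000

33600


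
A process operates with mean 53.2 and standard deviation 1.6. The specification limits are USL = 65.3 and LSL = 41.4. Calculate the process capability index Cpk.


Cpu = (65.3 - 53.2) / (3 * 1.6) = 2.52
Cpl = (53.2 - 41.4) / (3 * 1.6) = 2.46
Cpk = min(2.52, 2.46) = 2.46

2.46


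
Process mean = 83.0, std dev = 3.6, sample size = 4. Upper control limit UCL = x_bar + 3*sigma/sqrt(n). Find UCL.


UCL = 83.0 + 3 * 3.6 / sqrt(4)

88.4


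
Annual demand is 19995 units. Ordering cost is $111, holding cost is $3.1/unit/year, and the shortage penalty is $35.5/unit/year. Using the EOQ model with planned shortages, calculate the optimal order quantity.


Formula: EOQ* = sqrt(2DS/H) * sqrt((H+P)/P)
Base EOQ = sqrt(2*19995*111/3.1) = 1196.62 units
Correction = sqrt((3.1+35.5)/35.5) = 1.04275
EOQ* = 1196.62 * 1.04275 = 1247.8 units

1247.8 units


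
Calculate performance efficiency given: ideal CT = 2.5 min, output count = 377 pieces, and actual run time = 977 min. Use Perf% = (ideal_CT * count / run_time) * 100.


Formula: Performance = (Ideal CT * Total Count) / Run Time * 100
Ideal output time = 2.5 * 377 = 942.5 min
Performance = 942.5 / 977 * 100 = 96.5%

96.5%


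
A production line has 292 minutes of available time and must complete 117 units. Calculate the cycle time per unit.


Formula: CT = Available Time / Number of Units
CT = 292 min / 117 units
CT = 2.5 min/unit

2.5 min/unit


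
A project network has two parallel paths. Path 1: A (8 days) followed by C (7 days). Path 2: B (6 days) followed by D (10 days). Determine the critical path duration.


Path 1 = 8 + 7 = 15 days
Path 2 = 6 + 10 = 16 days
Duration = max(15, 16) = 16 days

16 days


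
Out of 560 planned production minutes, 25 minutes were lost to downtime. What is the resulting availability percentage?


Formula: Availability = (Planned Time - Downtime) / Planned Time * 100
Uptime = 560 - 25 = 535 min
Availability = 535 / 560 * 100 = 95.5%

95.5%


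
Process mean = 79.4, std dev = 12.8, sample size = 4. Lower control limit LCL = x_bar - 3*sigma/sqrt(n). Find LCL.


LCL = 79.4 - 3 * 12.8 / sqrt(4)

60.2


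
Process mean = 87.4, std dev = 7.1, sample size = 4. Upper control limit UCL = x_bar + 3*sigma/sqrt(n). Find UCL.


UCL = 87.4 + 3 * 7.1 / sqrt(4)

98.05


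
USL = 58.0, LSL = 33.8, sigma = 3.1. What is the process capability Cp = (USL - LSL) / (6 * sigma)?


Cp = (58.0 - 33.8) / (6 * 3.1)

1.3


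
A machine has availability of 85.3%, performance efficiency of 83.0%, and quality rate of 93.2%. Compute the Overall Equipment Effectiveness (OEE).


Formula: OEE = Availability * Performance * Quality / 10000
A * P = 85.3% * 83.0% / 100 = 70.8%
OEE = 70.8% * 93.2% / 100 = 66.0%

66.0%


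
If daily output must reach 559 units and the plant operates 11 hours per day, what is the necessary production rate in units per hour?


Formula: Production Rate = Daily Demand / Available Hours
Rate = 559 units/day / 11 hours/day
Rate = 50.8 units/hour

50.8 units/hour


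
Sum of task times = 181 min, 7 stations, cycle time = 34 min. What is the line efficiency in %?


Formula: Efficiency = Sum of Task Times / (N_stations * CT) * 100
Total station capacity = 7 stations * 34 min = 238 min
Efficiency = 181 / 238 * 100 = 76.1%

76.1%


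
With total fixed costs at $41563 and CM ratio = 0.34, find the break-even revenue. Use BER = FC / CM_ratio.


Formula: BER = Fixed Costs / Contribution Margin Ratio
BER = $41563 / 0.34
BER = $122244.12 (to the nearest cent)

$122244.12


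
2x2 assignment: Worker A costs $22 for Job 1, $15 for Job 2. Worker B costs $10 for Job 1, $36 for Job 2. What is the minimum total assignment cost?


Option 1: A->1 + B->2 = $22 + $36 = $58
Option 2: A->2 + B->1 = $15 + $10 = $25
Min cost = min($58, $25) = $25

$25


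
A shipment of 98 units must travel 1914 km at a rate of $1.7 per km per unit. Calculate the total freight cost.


TC = dist * cost * units = 1914 * 1.7 * 98 = $318872.40

$318872.40


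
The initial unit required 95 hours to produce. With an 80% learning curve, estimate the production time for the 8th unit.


Formula: T_n = T_1 * (learning_rate)^(log2(n)) where learning_rate = rate/100
Doublings = log2(8) = 3
T_n = 95 * 0.8^3
T_n = 95 * 0.512 = 48.6 hours

48.6 hours


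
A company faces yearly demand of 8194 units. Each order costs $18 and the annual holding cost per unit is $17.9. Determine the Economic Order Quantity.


Formula: EOQ = sqrt(2 * D * S / H)
Numerator: 2 * 8194 * 18 = 294984
2DS/H = 294984 / 17.9 = 16479.6
EOQ = sqrt(16479.6) = 128.4 units

128.4 units


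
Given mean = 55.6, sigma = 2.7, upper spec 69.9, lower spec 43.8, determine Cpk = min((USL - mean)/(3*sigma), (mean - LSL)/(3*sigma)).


Cpu = (69.9 - 55.6) / (3 * 2.7) = 1.77
Cpl = (55.6 - 43.8) / (3 * 2.7) = 1.46
Cpk = min(1.77, 1.46) = 1.46

1.46


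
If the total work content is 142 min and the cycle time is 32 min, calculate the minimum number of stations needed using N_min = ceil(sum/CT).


Formula: N_min = ceil(Sum of Task Times / Cycle Time)
N_min = ceil(142 min / 32 min) = ceil(4.4375)
N_min = 5 stations

5


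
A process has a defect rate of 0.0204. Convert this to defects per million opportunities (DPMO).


DPMO = defect_rate * 1000000 = 0.0204 * 1000000

20400


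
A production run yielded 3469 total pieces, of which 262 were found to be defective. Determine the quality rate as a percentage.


Formula: Quality Rate = Good Pieces / Total Pieces * 100
Good pieces = 3469 - 262 = 3207
QR = 3207 / 3469 * 100 = 92.4%

92.4%


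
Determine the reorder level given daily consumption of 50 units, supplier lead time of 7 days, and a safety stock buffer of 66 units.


Formula: ROP = (Daily Demand * Lead Time) + Safety Stock
Demand during lead time = 50 * 7 = 350 units
ROP = 350 + 66 = 416 units

416 units


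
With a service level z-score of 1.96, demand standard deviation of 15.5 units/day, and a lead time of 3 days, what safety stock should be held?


Formula: SS = z * sigma_d * sqrt(LT)
sqrt(LT) = sqrt(3) = 1.7321
SS = 1.96 * 15.5 * 1.7321
SS = 52.6 units

52.6 units


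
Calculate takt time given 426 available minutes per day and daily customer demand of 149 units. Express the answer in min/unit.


Formula: Takt Time = Available Production Time / Customer Demand
Takt = 426 min/day / 149 units/day
Takt = 2.86 min/unit

2.86 min/unit


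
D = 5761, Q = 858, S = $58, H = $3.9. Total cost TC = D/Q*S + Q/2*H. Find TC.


TC = 5761/858 * 58 + 858/2 * 3.9

$2062.54


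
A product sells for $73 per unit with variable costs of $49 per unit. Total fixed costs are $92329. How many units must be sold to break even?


Formula: BEQ = Fixed Costs / (Price - Variable Cost)
Contribution margin = $73 - $49 = $24/unit
BEQ = ceil($92329 / $24/unit) = ceil(3847.04) = 3848 units

3848 units


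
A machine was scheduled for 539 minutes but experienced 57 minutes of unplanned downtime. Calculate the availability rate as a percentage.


Formula: Availability = (Planned Time - Downtime) / Planned Time * 100
Uptime = 539 - 57 = 482 min
Availability = 482 / 539 * 100 = 89.4%

89.4%


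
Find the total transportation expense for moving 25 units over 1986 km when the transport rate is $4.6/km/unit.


TC = dist * cost * units = 1986 * 4.6 * 25 = $228390.00

$228390.00


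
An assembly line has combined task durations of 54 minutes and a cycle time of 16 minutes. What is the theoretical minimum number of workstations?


Formula: N_min = ceil(Sum of Task Times / Cycle Time)
N_min = ceil(54 min / 16 min) = ceil(3.375)
N_min = 4 stations

4


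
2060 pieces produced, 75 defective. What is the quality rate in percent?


Formula: Quality Rate = Good Pieces / Total Pieces * 100
Good pieces = 2060 - 75 = 1985
QR = 1985 / 2060 * 100 = 96.4%

96.4%


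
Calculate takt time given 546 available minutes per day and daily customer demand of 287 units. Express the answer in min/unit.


Formula: Takt Time = Available Production Time / Customer Demand
Takt = 546 min/day / 287 units/day
Takt = 1.9 min/unit

1.9 min/unit


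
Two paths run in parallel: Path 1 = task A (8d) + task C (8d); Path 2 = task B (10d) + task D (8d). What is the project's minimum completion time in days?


Path 1 = 8 + 8 = 16 days
Path 2 = 10 + 8 = 18 days
Duration = max(16, 18) = 18 days

18 days


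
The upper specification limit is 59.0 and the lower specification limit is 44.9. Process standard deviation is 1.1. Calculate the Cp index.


Cp = (59.0 - 44.9) / (6 * 1.1)

2.14


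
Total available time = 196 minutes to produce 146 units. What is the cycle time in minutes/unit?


Formula: CT = Available Time / Number of Units
CT = 196 min / 146 units
CT = 1.34 min/unit

1.34 min/unit


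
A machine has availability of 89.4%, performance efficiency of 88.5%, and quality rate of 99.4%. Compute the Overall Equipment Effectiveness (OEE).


Formula: OEE = Availability * Performance * Quality / 10000
A * P = 89.4% * 88.5% / 100 = 79.12%
OEE = 79.12% * 99.4% / 100 = 78.6%

78.6%


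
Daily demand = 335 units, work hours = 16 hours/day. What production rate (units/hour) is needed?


Formula: Production Rate = Daily Demand / Available Hours
Rate = 335 units/day / 16 hours/day
Rate = 20.9 units/hour

20.9 units/hour


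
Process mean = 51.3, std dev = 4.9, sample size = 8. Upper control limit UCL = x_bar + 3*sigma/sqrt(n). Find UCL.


UCL = 51.3 + 3 * 4.9 / sqrt(8)

56.5


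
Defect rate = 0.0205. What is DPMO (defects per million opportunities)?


DPMO = defect_rate * 1000000 = 0.0205 * 1000000

20500


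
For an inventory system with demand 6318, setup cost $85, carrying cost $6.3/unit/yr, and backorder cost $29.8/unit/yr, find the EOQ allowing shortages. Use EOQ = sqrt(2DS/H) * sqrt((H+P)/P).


Formula: EOQ* = sqrt(2DS/H) * sqrt((H+P)/P)
Base EOQ = sqrt(2*6318*85/6.3) = 412.9 units
Correction = sqrt((6.3+29.8)/29.8) = 1.10064
EOQ* = 412.9 * 1.10064 = 454.5 units

454.5 units


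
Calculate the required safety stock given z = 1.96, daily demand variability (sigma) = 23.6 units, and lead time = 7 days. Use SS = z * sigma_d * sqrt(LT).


Formula: SS = z * sigma_d * sqrt(LT)
sqrt(LT) = sqrt(7) = 2.6458
SS = 1.96 * 23.6 * 2.6458
SS = 122.4 units

122.4 units


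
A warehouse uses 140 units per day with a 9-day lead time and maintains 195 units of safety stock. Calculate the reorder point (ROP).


Formula: ROP = (Daily Demand * Lead Time) + Safety Stock
Demand during lead time = 140 * 9 = 1260 units
ROP = 1260 + 195 = 1455 units

1455 units


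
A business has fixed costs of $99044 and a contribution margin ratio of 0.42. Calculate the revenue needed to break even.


Formula: BER = Fixed Costs / Contribution Margin Ratio
BER = $99044 / 0.42
BER = $235819.05 (to the nearest cent)

$235819.05


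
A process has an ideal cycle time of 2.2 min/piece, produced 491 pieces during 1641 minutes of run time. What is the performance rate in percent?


Formula: Performance = (Ideal CT * Total Count) / Run Time * 100
Ideal output time = 2.2 * 491 = 1080.2 min
Performance = 1080.2 / 1641 * 100 = 65.8%

65.8%


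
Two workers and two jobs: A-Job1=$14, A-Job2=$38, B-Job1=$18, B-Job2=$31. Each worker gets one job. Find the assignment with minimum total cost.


Option 1: A->1 + B->2 = $14 + $31 = $45
Option 2: A->2 + B->1 = $38 + $18 = $56
Min cost = min($45, $56) = $45

$45


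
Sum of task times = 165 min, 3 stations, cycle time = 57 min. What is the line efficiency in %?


Formula: Efficiency = Sum of Task Times / (N_stations * CT) * 100
Total station capacity = 3 stations * 57 min = 171 min
Efficiency = 165 / 171 * 100 = 96.5%

96.5%


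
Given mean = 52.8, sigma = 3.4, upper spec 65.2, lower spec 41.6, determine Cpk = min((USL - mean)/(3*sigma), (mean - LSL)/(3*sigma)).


Cpu = (65.2 - 52.8) / (3 * 3.4) = 1.22
Cpl = (52.8 - 41.6) / (3 * 3.4) = 1.1
Cpk = min(1.22, 1.1) = 1.1

1.1


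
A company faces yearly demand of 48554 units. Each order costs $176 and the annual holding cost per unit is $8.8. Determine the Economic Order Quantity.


Formula: EOQ = sqrt(2 * D * S / H)
Numerator: 2 * 48554 * 176 = 17091008
2DS/H = 17091008 / 8.8 = 1942160.0
EOQ = sqrt(1942160.0) = 1393.6 units

1393.6 units


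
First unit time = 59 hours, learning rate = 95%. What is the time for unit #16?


Formula: T_n = T_1 * (learning_rate)^(log2(n)) where learning_rate = rate/100
Doublings = log2(16) = 4
T_n = 59 * 0.95^4
T_n = 59 * 0.8145 = 48.1 hours

48.1 hours


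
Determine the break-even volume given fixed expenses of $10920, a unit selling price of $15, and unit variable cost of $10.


Formula: BEQ = Fixed Costs / (Price - Variable Cost)
Contribution margin = $15 - $10 = $5/unit
BEQ = ceil($10920 / $5/unit) = ceil(2184.0) = 2184 units

2184 units


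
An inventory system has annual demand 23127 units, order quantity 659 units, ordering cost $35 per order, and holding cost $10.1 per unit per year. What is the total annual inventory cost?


TC = 23127/659 * 35 + 659/2 * 10.1

$4556.24


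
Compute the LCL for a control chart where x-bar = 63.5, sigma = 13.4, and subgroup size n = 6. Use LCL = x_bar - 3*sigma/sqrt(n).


LCL = 63.5 - 3 * 13.4 / sqrt(6)

47.09


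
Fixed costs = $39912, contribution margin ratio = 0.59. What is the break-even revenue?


Formula: BER = Fixed Costs / Contribution Margin Ratio
BER = $39912 / 0.59
BER = $67647.46 (to the nearest cent)

$67647.46


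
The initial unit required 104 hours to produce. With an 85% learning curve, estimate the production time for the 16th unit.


Formula: T_n = T_1 * (learning_rate)^(log2(n)) where learning_rate = rate/100
Doublings = log2(16) = 4
T_n = 104 * 0.85^4
T_n = 104 * 0.522 = 54.3 hours

54.3 hours


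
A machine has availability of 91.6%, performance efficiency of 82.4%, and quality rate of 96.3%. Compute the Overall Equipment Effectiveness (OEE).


Formula: OEE = Availability * Performance * Quality / 10000
A * P = 91.6% * 82.4% / 100 = 75.48%
OEE = 75.48% * 96.3% / 100 = 72.7%

72.7%


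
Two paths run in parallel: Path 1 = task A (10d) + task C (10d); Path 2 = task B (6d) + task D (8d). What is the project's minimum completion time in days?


Path 1 = 10 + 10 = 20 days
Path 2 = 6 + 8 = 14 days
Duration = max(20, 14) = 20 days

20 days


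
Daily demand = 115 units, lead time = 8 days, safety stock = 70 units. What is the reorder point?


Formula: ROP = (Daily Demand * Lead Time) + Safety Stock
Demand during lead time = 115 * 8 = 920 units
ROP = 920 + 70 = 990 units

990 units


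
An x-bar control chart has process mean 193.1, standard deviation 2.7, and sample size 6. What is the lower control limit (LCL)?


LCL = 193.1 - 3 * 2.7 / sqrt(6)

189.79


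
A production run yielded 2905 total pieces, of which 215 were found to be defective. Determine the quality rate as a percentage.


Formula: Quality Rate = Good Pieces / Total Pieces * 100
Good pieces = 2905 - 215 = 2690
QR = 2690 / 2905 * 100 = 92.6%

92.6%


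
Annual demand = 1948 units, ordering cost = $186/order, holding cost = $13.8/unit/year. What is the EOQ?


Formula: EOQ = sqrt(2 * D * S / H)
Numerator: 2 * 1948 * 186 = 724656
2DS/H = 724656 / 13.8 = 52511.3
EOQ = sqrt(52511.3) = 229.2 units

229.2 units


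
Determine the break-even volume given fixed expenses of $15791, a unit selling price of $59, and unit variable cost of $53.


Formula: BEQ = Fixed Costs / (Price - Variable Cost)
Contribution margin = $59 - $53 = $6/unit
BEQ = ceil($15791 / $6/unit) = ceil(2631.83) = 2632 units

2632 units


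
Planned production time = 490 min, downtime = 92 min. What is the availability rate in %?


Formula: Availability = (Planned Time - Downtime) / Planned Time * 100
Uptime = 490 - 92 = 398 min
Availability = 398 / 490 * 100 = 81.2%

81.2%


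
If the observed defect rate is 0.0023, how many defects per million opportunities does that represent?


DPMO = defect_rate * 1000000 = 0.0023 * 1000000

2300


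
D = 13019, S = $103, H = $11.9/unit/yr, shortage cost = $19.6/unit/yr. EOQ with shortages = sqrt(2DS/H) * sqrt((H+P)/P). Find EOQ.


Formula: EOQ* = sqrt(2DS/H) * sqrt((H+P)/P)
Base EOQ = sqrt(2*13019*103/11.9) = 474.73 units
Correction = sqrt((11.9+19.6)/19.6) = 1.26773
EOQ* = 474.73 * 1.26773 = 601.8 units

601.8 units


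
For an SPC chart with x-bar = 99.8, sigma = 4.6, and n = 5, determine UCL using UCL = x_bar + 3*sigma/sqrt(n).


UCL = 99.8 + 3 * 4.6 / sqrt(5)

105.97


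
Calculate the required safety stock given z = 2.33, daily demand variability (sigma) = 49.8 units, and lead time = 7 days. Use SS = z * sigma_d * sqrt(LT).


Formula: SS = z * sigma_d * sqrt(LT)
sqrt(LT) = sqrt(7) = 2.6458
SS = 2.33 * 49.8 * 2.6458
SS = 307.0 units

307.0 units


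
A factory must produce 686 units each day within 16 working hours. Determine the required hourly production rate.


Formula: Production Rate = Daily Demand / Available Hours
Rate = 686 units/day / 16 hours/day
Rate = 42.9 units/hour

42.9 units/hour


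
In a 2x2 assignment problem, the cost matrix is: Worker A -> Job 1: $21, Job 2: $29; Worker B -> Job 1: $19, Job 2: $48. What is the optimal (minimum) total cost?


Option 1: A->1 + B->2 = $21 + $48 = $69
Option 2: A->2 + B->1 = $29 + $19 = $48
Min cost = min($69, $48) = $48

$48


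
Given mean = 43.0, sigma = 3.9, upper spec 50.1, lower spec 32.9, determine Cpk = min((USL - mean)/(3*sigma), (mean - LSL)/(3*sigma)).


Cpu = (50.1 - 43.0) / (3 * 3.9) = 0.61
Cpl = (43.0 - 32.9) / (3 * 3.9) = 0.86
Cpk = min(0.61, 0.86) = 0.61

0.61


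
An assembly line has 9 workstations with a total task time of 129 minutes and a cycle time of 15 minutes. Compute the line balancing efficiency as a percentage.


Formula: Efficiency = Sum of Task Times / (N_stations * CT) * 100
Total station capacity = 9 stations * 15 min = 135 min
Efficiency = 129 / 135 * 100 = 95.6%

95.6%


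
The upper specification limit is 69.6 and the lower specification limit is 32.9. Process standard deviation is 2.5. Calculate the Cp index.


Cp = (69.6 - 32.9) / (6 * 2.5)

2.45


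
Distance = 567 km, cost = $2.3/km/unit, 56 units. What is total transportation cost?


TC = dist * cost * units = 567 * 2.3 * 56 = $73029.60

$73029.60


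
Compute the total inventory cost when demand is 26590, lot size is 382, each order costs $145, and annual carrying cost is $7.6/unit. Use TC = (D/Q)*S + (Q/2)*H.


TC = 26590/382 * 145 + 382/2 * 7.6

$11544.66


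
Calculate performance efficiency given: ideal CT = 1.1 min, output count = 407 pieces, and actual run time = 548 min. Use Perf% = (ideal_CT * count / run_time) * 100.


Formula: Performance = (Ideal CT * Total Count) / Run Time * 100
Ideal output time = 1.1 * 407 = 447.7 min
Performance = 447.7 / 548 * 100 = 81.7%

81.7%


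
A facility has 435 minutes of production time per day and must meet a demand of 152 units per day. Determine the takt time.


Formula: Takt Time = Available Production Time / Customer Demand
Takt = 435 min/day / 152 units/day
Takt = 2.86 min/unit

2.86 min/unit


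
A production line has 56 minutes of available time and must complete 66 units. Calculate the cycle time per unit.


Formula: CT = Available Time / Number of Units
CT = 56 min / 66 units
CT = 0.85 min/unit

0.85 min/unit


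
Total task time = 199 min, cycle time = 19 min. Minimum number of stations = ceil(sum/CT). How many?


Formula: N_min = ceil(Sum of Task Times / Cycle Time)
N_min = ceil(199 min / 19 min) = ceil(10.4737)
N_min = 11 stations

11


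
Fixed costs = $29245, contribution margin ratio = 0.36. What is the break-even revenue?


Formula: BER = Fixed Costs / Contribution Margin Ratio
BER = $29245 / 0.36
BER = $81236.11 (to the nearest cent)

$81236.11


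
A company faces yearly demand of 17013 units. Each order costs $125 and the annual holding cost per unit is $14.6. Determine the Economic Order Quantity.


Formula: EOQ = sqrt(2 * D * S / H)
Numerator: 2 * 17013 * 125 = 4253250
2DS/H = 4253250 / 14.6 = 291318.5
EOQ = sqrt(291318.5) = 539.7 units

539.7 units


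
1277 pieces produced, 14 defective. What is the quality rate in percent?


Formula: Quality Rate = Good Pieces / Total Pieces * 100
Good pieces = 1277 - 14 = 1263
QR = 1263 / 1277 * 100 = 98.9%

98.9%


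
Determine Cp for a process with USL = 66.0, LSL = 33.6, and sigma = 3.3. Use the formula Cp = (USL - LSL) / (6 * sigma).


Cp = (66.0 - 33.6) / (6 * 3.3)

1.64


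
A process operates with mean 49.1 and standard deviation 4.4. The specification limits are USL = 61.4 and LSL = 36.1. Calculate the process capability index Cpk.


Cpu = (61.4 - 49.1) / (3 * 4.4) = 0.93
Cpl = (49.1 - 36.1) / (3 * 4.4) = 0.98
Cpk = min(0.93, 0.98) = 0.93

0.93


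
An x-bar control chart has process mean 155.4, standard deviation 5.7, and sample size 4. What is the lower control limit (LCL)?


LCL = 155.4 - 3 * 5.7 / sqrt(4)

146.85


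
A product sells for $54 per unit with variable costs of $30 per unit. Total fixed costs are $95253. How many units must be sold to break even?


Formula: BEQ = Fixed Costs / (Price - Variable Cost)
Contribution margin = $54 - $30 = $24/unit
BEQ = ceil($95253 / $24/unit) = ceil(3968.88) = 3969 units

3969 units


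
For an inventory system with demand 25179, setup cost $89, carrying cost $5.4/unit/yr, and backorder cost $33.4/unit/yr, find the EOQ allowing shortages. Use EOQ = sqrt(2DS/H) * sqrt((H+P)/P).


Formula: EOQ* = sqrt(2DS/H) * sqrt((H+P)/P)
Base EOQ = sqrt(2*25179*89/5.4) = 911.03 units
Correction = sqrt((5.4+33.4)/33.4) = 1.07781
EOQ* = 911.03 * 1.07781 = 981.9 units

981.9 units


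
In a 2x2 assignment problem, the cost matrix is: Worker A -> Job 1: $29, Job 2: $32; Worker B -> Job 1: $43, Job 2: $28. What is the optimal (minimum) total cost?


Option 1: A->1 + B->2 = $29 + $28 = $57
Option 2: A->2 + B->1 = $32 + $43 = $75
Min cost = min($57, $75) = $57

$57


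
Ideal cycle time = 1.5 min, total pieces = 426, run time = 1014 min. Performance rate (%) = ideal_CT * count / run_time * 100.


Formula: Performance = (Ideal CT * Total Count) / Run Time * 100
Ideal output time = 1.5 * 426 = 639.0 min
Performance = 639.0 / 1014 * 100 = 63.0%

63.0%


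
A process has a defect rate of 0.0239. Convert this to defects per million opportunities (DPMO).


DPMO = defect_rate * 1000000 = 0.0239 * 1000000

23900


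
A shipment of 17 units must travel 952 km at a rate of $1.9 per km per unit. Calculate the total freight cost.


TC = dist * cost * units = 952 * 1.9 * 17 = $30749.60

$30749.60


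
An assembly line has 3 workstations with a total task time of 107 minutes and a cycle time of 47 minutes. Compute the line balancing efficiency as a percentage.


Formula: Efficiency = Sum of Task Times / (N_stations * CT) * 100
Total station capacity = 3 stations * 47 min = 141 min
Efficiency = 107 / 141 * 100 = 75.9%

75.9%


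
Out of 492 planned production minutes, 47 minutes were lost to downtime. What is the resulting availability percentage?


Formula: Availability = (Planned Time - Downtime) / Planned Time * 100
Uptime = 492 - 47 = 445 min
Availability = 445 / 492 * 100 = 90.4%

90.4%


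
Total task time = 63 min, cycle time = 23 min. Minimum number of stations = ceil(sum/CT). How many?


Formula: N_min = ceil(Sum of Task Times / Cycle Time)
N_min = ceil(63 min / 23 min) = ceil(2.7391)
N_min = 3 stations

3


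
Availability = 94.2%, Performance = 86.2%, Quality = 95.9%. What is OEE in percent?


Formula: OEE = Availability * Performance * Quality / 10000
A * P = 94.2% * 86.2% / 100 = 81.2%
OEE = 81.2% * 95.9% / 100 = 77.9%

77.9%


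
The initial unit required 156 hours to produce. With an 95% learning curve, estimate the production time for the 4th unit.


Formula: T_n = T_1 * (learning_rate)^(log2(n)) where learning_rate = rate/100
Doublings = log2(4) = 2
T_n = 156 * 0.95^2
T_n = 156 * 0.9025 = 140.8 hours

140.8 hours


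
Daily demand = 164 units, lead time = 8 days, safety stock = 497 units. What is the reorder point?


Formula: ROP = (Daily Demand * Lead Time) + Safety Stock
Demand during lead time = 164 * 8 = 1312 units
ROP = 1312 + 497 = 1809 units

1809 units


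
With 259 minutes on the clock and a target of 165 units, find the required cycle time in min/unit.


Formula: CT = Available Time / Number of Units
CT = 259 min / 165 units
CT = 1.57 min/unit

1.57 min/unit


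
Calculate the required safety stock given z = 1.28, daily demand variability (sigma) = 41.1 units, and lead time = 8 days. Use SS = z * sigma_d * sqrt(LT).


Formula: SS = z * sigma_d * sqrt(LT)
sqrt(LT) = sqrt(8) = 2.8284
SS = 1.28 * 41.1 * 2.8284
SS = 148.8 units

148.8 units


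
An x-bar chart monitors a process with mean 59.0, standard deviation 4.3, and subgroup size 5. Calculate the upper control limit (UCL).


UCL = 59.0 + 3 * 4.3 / sqrt(5)

64.77


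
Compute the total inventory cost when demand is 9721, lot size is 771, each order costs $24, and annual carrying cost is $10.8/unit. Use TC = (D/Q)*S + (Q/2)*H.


TC = 9721/771 * 24 + 771/2 * 10.8

$4466.00


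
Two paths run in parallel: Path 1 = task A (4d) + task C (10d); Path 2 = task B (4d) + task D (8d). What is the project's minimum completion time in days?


Path 1 = 4 + 10 = 14 days
Path 2 = 4 + 8 = 12 days
Duration = max(14, 12) = 14 days

14 days


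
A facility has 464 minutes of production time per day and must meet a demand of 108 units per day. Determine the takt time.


Formula: Takt Time = Available Production Time / Customer Demand
Takt = 464 min/day / 108 units/day
Takt = 4.3 min/unit

4.3 min/unit


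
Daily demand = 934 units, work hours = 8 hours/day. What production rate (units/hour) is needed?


Formula: Production Rate = Daily Demand / Available Hours
Rate = 934 units/day / 8 hours/day
Rate = 116.8 units/hour

116.8 units/hour


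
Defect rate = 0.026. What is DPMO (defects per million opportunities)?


DPMO = defect_rate * 1000000 = 0.026 * 1000000

26000


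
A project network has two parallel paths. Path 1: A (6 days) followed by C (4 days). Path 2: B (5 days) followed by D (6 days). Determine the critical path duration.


Path 1 = 6 + 4 = 10 days
Path 2 = 5 + 6 = 11 days
Duration = max(10, 11) = 11 days

11 days


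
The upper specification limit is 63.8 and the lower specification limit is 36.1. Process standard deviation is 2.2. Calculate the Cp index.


Cp = (63.8 - 36.1) / (6 * 2.2)

2.1


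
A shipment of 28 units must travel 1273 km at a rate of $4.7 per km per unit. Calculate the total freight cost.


TC = dist * cost * units = 1273 * 4.7 * 28 = $167526.80

$167526.80


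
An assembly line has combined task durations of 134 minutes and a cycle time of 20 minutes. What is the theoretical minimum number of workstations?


Formula: N_min = ceil(Sum of Task Times / Cycle Time)
N_min = ceil(134 min / 20 min) = ceil(6.7)
N_min = 7 stations

7


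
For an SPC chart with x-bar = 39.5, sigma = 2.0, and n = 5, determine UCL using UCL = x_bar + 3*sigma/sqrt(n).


UCL = 39.5 + 3 * 2.0 / sqrt(5)

42.18


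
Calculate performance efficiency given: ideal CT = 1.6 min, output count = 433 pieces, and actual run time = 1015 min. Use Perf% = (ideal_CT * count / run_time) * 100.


Formula: Performance = (Ideal CT * Total Count) / Run Time * 100
Ideal output time = 1.6 * 433 = 692.8 min
Performance = 692.8 / 1015 * 100 = 68.3%

68.3%


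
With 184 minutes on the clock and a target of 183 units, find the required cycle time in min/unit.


Formula: CT = Available Time / Number of Units
CT = 184 min / 183 units
CT = 1.01 min/unit

1.01 min/unit
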